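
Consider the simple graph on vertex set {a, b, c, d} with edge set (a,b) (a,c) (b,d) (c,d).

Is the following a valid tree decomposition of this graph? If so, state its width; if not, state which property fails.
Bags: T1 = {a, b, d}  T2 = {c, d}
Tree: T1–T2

No — edge (a,c) lies in no bag.

A tree decomposition must satisfy three properties: every vertex lies in some bag; for every edge, both endpoints lie together in some bag; and for every vertex, the bags containing it form a connected subtree. Here edge (a,c) lies in no bag, so the decomposition is invalid.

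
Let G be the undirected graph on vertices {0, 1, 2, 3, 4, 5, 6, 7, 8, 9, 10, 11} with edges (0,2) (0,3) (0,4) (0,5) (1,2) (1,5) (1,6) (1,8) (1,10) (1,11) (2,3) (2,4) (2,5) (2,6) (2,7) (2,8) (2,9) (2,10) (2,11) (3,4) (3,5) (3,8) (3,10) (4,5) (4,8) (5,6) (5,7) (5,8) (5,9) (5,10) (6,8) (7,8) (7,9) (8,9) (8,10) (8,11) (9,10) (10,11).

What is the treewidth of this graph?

A width-4 tree decomposition is:
Bags: B1 = {2, 3, 4, 5, 8}  B2 = {2, 3, 5, 8, 10}  B3 = {2, 5, 8, 9, 10}  B4 = {1, 2, 5, 8, 10}  B5 = {0, 2, 3, 4, 5}  B6 = {2, 5, 7, 8, 9}  B7 = {1, 2, 8, 10, 11}  B8 = {1, 2, 5, 6, 8}
Tree: B1–B2, B2–B3, B3–B4, B1–B5, B3–B6, B4–B7, B4–B8
Every bag has size at most 5, so the width is 5 − 1 = 4 and tw(G) ≤ 4. For the lower bound, the 5 vertices {1, 2, 8, 10, 11} are pairwise adjacent, and any tree decomposition puts a clique entirely inside one bag — forcing width ≥ 4. Combining the bounds, tw(G) = 4.

4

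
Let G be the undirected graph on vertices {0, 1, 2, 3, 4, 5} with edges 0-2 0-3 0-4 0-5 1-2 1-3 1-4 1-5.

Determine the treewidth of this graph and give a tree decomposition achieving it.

Treewidth 2.
One such decomposition:
Bags: B1 = {0, 1, 5}  B2 = {0, 1, 3}  B3 = {0, 1, 2}  B4 = {0, 1, 4}
Tree: B1–B2, B2–B3, B3–B4

The largest bag has 3 vertices, giving width 2; this decomposition certifies tw(G) ≤ 2. Since 5–1–3–0–5 is a cycle in G, G is not acyclic. Forests are exactly the graphs of treewidth ≤ 1, so tw(G) ≥ 2. Combining the bounds, tw(G) = 2.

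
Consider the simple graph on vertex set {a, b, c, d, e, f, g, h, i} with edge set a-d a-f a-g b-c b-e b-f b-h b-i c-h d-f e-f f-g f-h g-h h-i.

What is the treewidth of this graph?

2

A width-2 tree decomposition is:
Bags: B1 = {f, g, h}  B2 = {a, f, g}  B3 = {b, f, h}  B4 = {b, e, f}  B5 = {b, c, h}  B6 = {b, h, i}  B7 = {a, d, f}
Tree: B1–B2, B1–B3, B3–B4, B3–B5, B5–B6, B2–B7
The largest bag has 3 vertices, giving width 2; this decomposition certifies tw(G) ≤ 2. For the lower bound, the 3 vertices {b, c, h} are pairwise adjacent, and any tree decomposition puts a clique entirely inside one bag — forcing width ≥ 2. Combining the bounds, tw(G) = 2.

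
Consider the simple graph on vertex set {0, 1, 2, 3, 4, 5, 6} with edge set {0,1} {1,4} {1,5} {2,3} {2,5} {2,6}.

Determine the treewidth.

A width-1 tree decomposition is:
Bags: B1 = {1, 5}  B2 = {0, 1}  B3 = {2, 5}  B4 = {1, 4}  B5 = {2, 3}  B6 = {2, 6}
Tree: B1–B2, B1–B3, B2–B4, B3–B5, B5–B6
Each bag holds 2 vertices, so the decomposition has width 1, which upper-bounds the treewidth. Any graph with an edge has treewidth ≥ 1, and G has the edge 1–5. Therefore the treewidth is 1.

1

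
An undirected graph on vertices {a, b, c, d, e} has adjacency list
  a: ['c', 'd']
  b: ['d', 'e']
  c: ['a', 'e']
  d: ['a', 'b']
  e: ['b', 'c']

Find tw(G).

A width-2 tree decomposition is:
Bags: B1 = {b, c, e}  B2 = {b, c, d}  B3 = {a, c, d}
Tree: B1–B2, B2–B3
The largest bag has 3 vertices, giving width 2; this decomposition certifies tw(G) ≤ 2. Since c–e–b–d–a–c is a cycle in G, G is not acyclic. Forests are exactly the graphs of treewidth ≤ 1, so tw(G) ≥ 2. Hence tw(G) = 2 exactly.

2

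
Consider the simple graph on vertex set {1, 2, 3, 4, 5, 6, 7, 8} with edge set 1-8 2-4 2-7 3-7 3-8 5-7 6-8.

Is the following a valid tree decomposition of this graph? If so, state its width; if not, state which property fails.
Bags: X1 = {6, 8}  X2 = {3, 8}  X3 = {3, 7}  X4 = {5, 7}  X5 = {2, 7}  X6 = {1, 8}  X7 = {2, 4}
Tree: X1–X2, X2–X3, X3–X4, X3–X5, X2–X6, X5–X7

Yes; width 1.

Every vertex of G appears in some bag (union = {1, 2, 3, 4, 5, 6, 7, 8}); every edge is covered by a bag; and for each vertex v the set of bags containing v is connected in the bag tree. The decomposition is therefore valid. The largest bag has 2 vertices, so the width is 1.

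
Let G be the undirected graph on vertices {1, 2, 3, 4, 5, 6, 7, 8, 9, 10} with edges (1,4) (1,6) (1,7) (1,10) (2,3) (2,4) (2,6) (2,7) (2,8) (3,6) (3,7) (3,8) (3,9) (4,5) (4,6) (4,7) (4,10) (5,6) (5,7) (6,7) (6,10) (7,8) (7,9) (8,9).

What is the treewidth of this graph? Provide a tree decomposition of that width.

Each bag holds 4 vertices, so the decomposition has width 3, which upper-bounds the treewidth. Conversely, {1, 4, 6, 10} is a clique of size 4, and the vertices of any clique must share a bag in every tree decomposition; so some bag has ≥ 4 vertices and tw(G) ≥ 3. Combining the bounds, tw(G) = 3.

Treewidth 3.
One such decomposition:
Bags: B1 = {2, 4, 6, 7}  B2 = {2, 3, 6, 7}  B3 = {1, 4, 6, 7}  B4 = {4, 5, 6, 7}  B5 = {1, 4, 6, 10}  B6 = {2, 3, 7, 8}  B7 = {3, 7, 8, 9}
Tree: B1–B2, B1–B3, B3–B4, B3–B5, B2–B6, B6–B7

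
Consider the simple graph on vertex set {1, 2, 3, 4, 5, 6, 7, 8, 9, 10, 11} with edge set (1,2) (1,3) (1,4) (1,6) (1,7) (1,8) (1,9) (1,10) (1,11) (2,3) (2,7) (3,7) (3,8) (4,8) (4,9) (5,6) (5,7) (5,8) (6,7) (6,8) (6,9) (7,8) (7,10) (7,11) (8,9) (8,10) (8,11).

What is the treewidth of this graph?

3

A width-3 tree decomposition is:
Bags: B1 = {1, 6, 7, 8}  B2 = {1, 7, 8, 11}  B3 = {1, 3, 7, 8}  B4 = {1, 7, 8, 10}  B5 = {1, 6, 8, 9}  B6 = {1, 2, 3, 7}  B7 = {5, 6, 7, 8}  B8 = {1, 4, 8, 9}
Tree: B1–B2, B1–B3, B3–B4, B1–B5, B3–B6, B1–B7, B5–B8
The largest bag has 4 vertices, giving width 3; this decomposition certifies tw(G) ≤ 3. Conversely, {1, 4, 8, 9} is a clique of size 4, and the vertices of any clique must share a bag in every tree decomposition; so some bag has ≥ 4 vertices and tw(G) ≥ 3. Combining the bounds, tw(G) = 3.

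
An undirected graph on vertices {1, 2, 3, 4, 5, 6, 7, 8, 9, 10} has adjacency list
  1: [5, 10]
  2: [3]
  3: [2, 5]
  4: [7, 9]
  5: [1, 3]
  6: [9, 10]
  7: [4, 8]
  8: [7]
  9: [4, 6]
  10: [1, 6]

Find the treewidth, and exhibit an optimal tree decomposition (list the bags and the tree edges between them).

Treewidth 1.
Bags: B1 = {7, 8}  B2 = {4, 7}  B3 = {4, 9}  B4 = {6, 9}  B5 = {6, 10}  B6 = {1, 10}  B7 = {1, 5}  B8 = {3, 5}  B9 = {2, 3}
Tree: B1–B2, B2–B3, B3–B4, B4–B5, B5–B6, B6–B7, B7–B8, B8–B9

Each bag holds 2 vertices, so the decomposition has width 1, which upper-bounds the treewidth. G has an edge, so its treewidth is at least 1. Hence tw(G) = 1 exactly.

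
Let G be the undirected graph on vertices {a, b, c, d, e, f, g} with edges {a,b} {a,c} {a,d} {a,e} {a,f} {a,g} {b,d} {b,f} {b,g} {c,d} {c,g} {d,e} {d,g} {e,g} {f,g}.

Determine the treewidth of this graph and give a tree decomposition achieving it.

Treewidth 3.
Bags: B1 = {a, b, d, g}  B2 = {a, b, f, g}  B3 = {a, c, d, g}  B4 = {a, d, e, g}
Tree: B1–B2, B1–B3, B1–B4

Every bag has size at most 4, so the width is 4 − 1 = 3 and tw(G) ≤ 3. Conversely, {a, d, e, g} is a clique of size 4, and the vertices of any clique must share a bag in every tree decomposition; so some bag has ≥ 4 vertices and tw(G) ≥ 3. The upper and lower bounds meet at 3, so that is the treewidth.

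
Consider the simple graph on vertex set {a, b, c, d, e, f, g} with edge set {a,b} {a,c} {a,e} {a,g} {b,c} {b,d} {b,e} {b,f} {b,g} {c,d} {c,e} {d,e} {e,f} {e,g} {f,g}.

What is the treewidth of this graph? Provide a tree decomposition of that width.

Treewidth 3.
One such decomposition:
Bags: B1 = {a, b, e, g}  B2 = {a, b, c, e}  B3 = {b, e, f, g}  B4 = {b, c, d, e}
Tree: B1–B2, B1–B3, B2–B4

Every bag has size at most 4, so the width is 4 − 1 = 3 and tw(G) ≤ 3. Conversely, {b, c, d, e} is a clique of size 4, and the vertices of any clique must share a bag in every tree decomposition; so some bag has ≥ 4 vertices and tw(G) ≥ 3. Therefore the treewidth is 3.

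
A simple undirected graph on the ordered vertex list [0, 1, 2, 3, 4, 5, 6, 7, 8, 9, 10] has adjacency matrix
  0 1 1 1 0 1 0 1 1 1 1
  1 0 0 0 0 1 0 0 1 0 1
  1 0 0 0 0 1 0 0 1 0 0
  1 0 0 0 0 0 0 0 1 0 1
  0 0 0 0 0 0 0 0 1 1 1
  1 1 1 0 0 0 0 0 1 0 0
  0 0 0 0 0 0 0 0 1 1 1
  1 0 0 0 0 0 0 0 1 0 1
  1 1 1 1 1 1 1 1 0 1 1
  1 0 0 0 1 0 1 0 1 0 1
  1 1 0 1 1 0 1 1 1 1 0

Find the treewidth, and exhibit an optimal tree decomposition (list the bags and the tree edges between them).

Each bag holds 4 vertices, so the decomposition has width 3, which upper-bounds the treewidth. For the lower bound, the 4 vertices {0, 2, 5, 8} are pairwise adjacent, and any tree decomposition puts a clique entirely inside one bag — forcing width ≥ 3. The upper and lower bounds meet at 3, so that is the treewidth.

Treewidth 3.
One optimal decomposition is:
Bags: B1 = {0, 8, 9, 10}  B2 = {0, 1, 8, 10}  B3 = {0, 7, 8, 10}  B4 = {0, 1, 5, 8}  B5 = {0, 3, 8, 10}  B6 = {6, 8, 9, 10}  B7 = {0, 2, 5, 8}  B8 = {4, 8, 9, 10}
Tree: B1–B2, B2–B3, B2–B4, B3–B5, B1–B6, B4–B7, B1–B8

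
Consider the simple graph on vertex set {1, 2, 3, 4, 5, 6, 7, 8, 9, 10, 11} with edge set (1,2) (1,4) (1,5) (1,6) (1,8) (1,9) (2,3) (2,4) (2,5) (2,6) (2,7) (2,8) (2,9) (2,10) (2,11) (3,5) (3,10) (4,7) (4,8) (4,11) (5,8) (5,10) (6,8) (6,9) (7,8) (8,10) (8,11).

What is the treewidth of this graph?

3

A width-3 tree decomposition is:
Bags: B1 = {2, 5, 8, 10}  B2 = {1, 2, 5, 8}  B3 = {1, 2, 6, 8}  B4 = {1, 2, 4, 8}  B5 = {2, 3, 5, 10}  B6 = {2, 4, 7, 8}  B7 = {1, 2, 6, 9}  B8 = {2, 4, 8, 11}
Tree: B1–B2, B2–B3, B3–B4, B1–B5, B4–B6, B3–B7, B6–B8
The largest bag has 4 vertices, giving width 3; this decomposition certifies tw(G) ≤ 3. On the other hand G contains the 4-clique {1, 2, 4, 8}. A clique must lie in a single bag of any decomposition, so no decomposition can have width below 3. Therefore the treewidth is 3.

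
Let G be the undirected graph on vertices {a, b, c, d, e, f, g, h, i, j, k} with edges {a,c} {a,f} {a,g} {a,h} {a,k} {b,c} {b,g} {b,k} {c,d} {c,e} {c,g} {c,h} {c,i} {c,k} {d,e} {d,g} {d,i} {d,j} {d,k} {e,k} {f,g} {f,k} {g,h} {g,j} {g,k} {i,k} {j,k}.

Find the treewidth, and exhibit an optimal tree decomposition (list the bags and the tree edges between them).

Treewidth 3.
One optimal decomposition is:
Bags: B1 = {a, f, g, k}  B2 = {a, c, g, k}  B3 = {c, d, g, k}  B4 = {c, d, e, k}  B5 = {b, c, g, k}  B6 = {a, c, g, h}  B7 = {c, d, i, k}  B8 = {d, g, j, k}
Tree: B1–B2, B2–B3, B3–B4, B2–B5, B2–B6, B3–B7, B3–B8

Every bag has size at most 4, so the width is 4 − 1 = 3 and tw(G) ≤ 3. For the lower bound, the 4 vertices {a, c, g, h} are pairwise adjacent, and any tree decomposition puts a clique entirely inside one bag — forcing width ≥ 3. Combining the bounds, tw(G) = 3.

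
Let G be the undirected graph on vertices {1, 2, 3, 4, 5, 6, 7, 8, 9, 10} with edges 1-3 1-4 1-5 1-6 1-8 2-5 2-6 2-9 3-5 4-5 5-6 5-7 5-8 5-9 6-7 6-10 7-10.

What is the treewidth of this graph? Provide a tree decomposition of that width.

Treewidth 2.
Bags: B1 = {2, 5, 6}  B2 = {1, 5, 6}  B3 = {1, 5, 8}  B4 = {5, 6, 7}  B5 = {2, 5, 9}  B6 = {1, 4, 5}  B7 = {6, 7, 10}  B8 = {1, 3, 5}
Tree: B1–B2, B2–B3, B2–B4, B1–B5, B3–B6, B4–B7, B3–B8

Each bag holds 3 vertices, so the decomposition has width 2, which upper-bounds the treewidth. Conversely, {6, 7, 10} is a clique of size 3, and the vertices of any clique must share a bag in every tree decomposition; so some bag has ≥ 3 vertices and tw(G) ≥ 2. Hence tw(G) = 2 exactly.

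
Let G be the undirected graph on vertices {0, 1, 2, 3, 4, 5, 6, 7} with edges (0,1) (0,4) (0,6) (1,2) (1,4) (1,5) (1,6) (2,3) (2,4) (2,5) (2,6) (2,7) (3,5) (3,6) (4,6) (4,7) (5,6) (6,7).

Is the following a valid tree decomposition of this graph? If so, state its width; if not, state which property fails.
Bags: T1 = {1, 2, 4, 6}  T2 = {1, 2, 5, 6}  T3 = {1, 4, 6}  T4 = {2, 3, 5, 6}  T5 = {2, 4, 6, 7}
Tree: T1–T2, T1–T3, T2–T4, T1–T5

A tree decomposition must satisfy three properties: every vertex lies in some bag; for every edge, both endpoints lie together in some bag; and for every vertex, the bags containing it form a connected subtree. Here vertex 0 appears in no bag, so the decomposition is invalid.

No — vertex 0 appears in no bag.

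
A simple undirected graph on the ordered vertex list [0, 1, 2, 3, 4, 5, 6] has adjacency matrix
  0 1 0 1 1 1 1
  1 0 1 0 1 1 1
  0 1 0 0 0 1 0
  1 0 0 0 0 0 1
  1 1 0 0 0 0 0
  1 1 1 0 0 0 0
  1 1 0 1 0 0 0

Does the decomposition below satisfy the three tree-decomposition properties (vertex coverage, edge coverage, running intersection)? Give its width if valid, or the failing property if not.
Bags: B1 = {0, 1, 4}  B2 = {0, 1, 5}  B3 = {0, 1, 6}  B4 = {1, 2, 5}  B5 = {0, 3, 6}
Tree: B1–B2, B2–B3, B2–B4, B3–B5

Vertex coverage: the bags together contain {0, 1, 2, 3, 4, 5, 6}, the full vertex set. Edge coverage: each edge of G has both endpoints in at least one bag. Running intersection: for every vertex, the bags containing it form a connected subtree. All three properties hold, so this is a valid tree decomposition of width max|bag| − 1 = 2, and hence tw(G) ≤ 2.

Yes; width 2.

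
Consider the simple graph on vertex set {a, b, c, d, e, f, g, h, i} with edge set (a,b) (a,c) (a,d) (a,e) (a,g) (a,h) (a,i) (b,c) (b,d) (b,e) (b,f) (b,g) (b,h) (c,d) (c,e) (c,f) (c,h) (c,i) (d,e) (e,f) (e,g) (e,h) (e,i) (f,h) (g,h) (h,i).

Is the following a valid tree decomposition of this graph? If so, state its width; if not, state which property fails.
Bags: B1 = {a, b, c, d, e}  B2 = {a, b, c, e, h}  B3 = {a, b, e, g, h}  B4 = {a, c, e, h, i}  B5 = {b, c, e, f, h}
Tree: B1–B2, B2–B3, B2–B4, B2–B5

Every vertex of G appears in some bag (union = {a, b, c, d, e, f, g, h, i}); every edge is covered by a bag; and for each vertex v the set of bags containing v is connected in the bag tree. The decomposition is therefore valid. The largest bag has 5 vertices, so the width is 4.

Yes; width 4.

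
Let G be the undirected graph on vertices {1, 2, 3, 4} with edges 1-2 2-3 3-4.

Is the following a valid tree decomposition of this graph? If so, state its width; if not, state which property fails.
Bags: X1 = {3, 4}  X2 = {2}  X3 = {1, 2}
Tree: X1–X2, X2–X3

No — edge (3,2) lies in no bag.

A tree decomposition must satisfy three properties: every vertex lies in some bag; for every edge, both endpoints lie together in some bag; and for every vertex, the bags containing it form a connected subtree. Here edge (3,2) lies in no bag, so the decomposition is invalid.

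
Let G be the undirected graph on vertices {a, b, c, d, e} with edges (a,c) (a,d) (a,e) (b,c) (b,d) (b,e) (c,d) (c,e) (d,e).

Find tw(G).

3

A width-3 tree decomposition is:
Bags: B1 = {b, c, d, e}  B2 = {a, c, d, e}
Tree: B1–B2
Every bag has size at most 4, so the width is 4 − 1 = 3 and tw(G) ≤ 3. Conversely, {a, c, d, e} is a clique of size 4, and the vertices of any clique must share a bag in every tree decomposition; so some bag has ≥ 4 vertices and tw(G) ≥ 3. Combining the bounds, tw(G) = 3.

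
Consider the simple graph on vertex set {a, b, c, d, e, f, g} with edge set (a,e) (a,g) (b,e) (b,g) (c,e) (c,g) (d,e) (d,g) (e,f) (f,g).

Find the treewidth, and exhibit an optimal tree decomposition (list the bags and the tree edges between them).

Every bag has size at most 3, so the width is 3 − 1 = 2 and tw(G) ≤ 2. The edges g–d–e–c–g form a cycle, so G is not a tree and its treewidth is at least 2. The upper and lower bounds meet at 2, so that is the treewidth.

Treewidth 2.
One optimal decomposition is:
Bags: B1 = {d, e, g}  B2 = {c, e, g}  B3 = {b, e, g}  B4 = {a, e, g}  B5 = {e, f, g}
Tree: B1–B2, B2–B3, B3–B4, B4–B5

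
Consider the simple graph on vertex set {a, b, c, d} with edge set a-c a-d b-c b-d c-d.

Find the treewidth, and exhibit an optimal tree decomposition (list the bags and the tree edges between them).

Treewidth 2.
One optimal decomposition is:
Bags: B1 = {a, c, d}  B2 = {b, c, d}
Tree: B1–B2

Each bag holds 3 vertices, so the decomposition has width 2, which upper-bounds the treewidth. For the lower bound, the 3 vertices {a, c, d} are pairwise adjacent, and any tree decomposition puts a clique entirely inside one bag — forcing width ≥ 2. Hence tw(G) = 2 exactly.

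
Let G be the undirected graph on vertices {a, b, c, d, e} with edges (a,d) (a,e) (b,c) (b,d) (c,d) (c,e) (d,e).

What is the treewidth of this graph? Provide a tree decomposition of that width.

Treewidth 2.
One optimal decomposition is:
Bags: B1 = {c, d, e}  B2 = {a, d, e}  B3 = {b, c, d}
Tree: B1–B2, B1–B3

Each bag holds 3 vertices, so the decomposition has width 2, which upper-bounds the treewidth. On the other hand G contains the 3-clique {c, d, e}. A clique must lie in a single bag of any decomposition, so no decomposition can have width below 2. Combining the bounds, tw(G) = 2.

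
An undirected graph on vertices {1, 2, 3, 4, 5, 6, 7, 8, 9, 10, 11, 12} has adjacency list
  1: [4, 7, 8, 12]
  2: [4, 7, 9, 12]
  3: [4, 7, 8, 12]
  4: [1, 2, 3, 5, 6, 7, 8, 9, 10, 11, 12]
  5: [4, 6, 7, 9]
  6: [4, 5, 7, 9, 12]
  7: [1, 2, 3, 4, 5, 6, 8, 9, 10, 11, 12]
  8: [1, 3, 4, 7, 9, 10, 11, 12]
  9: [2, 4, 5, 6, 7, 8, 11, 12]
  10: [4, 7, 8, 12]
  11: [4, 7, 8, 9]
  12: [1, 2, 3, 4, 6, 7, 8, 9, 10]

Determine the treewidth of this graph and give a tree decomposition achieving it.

Treewidth 4.
One such decomposition:
Bags: B1 = {4, 7, 8, 9, 12}  B2 = {4, 7, 8, 9, 11}  B3 = {1, 4, 7, 8, 12}  B4 = {2, 4, 7, 9, 12}  B5 = {4, 6, 7, 9, 12}  B6 = {4, 5, 6, 7, 9}  B7 = {3, 4, 7, 8, 12}  B8 = {4, 7, 8, 10, 12}
Tree: B1–B2, B1–B3, B1–B4, B4–B5, B5–B6, B1–B7, B7–B8

The largest bag has 5 vertices, giving width 4; this decomposition certifies tw(G) ≤ 4. On the other hand G contains the 5-clique {4, 7, 8, 9, 11}. A clique must lie in a single bag of any decomposition, so no decomposition can have width below 4. Combining the bounds, tw(G) = 4.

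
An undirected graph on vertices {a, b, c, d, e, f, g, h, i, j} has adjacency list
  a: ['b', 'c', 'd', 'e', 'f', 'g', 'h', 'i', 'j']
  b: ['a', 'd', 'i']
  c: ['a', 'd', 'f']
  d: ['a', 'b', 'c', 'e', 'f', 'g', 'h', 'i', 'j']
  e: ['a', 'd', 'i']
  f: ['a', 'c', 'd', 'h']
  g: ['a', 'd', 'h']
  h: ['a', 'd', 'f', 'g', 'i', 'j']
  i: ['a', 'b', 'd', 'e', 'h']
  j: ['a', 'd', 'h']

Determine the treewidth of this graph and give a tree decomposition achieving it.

Every bag has size at most 4, so the width is 4 − 1 = 3 and tw(G) ≤ 3. On the other hand G contains the 4-clique {a, d, e, i}. A clique must lie in a single bag of any decomposition, so no decomposition can have width below 3. Therefore the treewidth is 3.

Treewidth 3.
One such decomposition:
Bags: B1 = {a, d, h, i}  B2 = {a, d, g, h}  B3 = {a, d, h, j}  B4 = {a, b, d, i}  B5 = {a, d, f, h}  B6 = {a, d, e, i}  B7 = {a, c, d, f}
Tree: B1–B2, B1–B3, B1–B4, B1–B5, B4–B6, B5–B7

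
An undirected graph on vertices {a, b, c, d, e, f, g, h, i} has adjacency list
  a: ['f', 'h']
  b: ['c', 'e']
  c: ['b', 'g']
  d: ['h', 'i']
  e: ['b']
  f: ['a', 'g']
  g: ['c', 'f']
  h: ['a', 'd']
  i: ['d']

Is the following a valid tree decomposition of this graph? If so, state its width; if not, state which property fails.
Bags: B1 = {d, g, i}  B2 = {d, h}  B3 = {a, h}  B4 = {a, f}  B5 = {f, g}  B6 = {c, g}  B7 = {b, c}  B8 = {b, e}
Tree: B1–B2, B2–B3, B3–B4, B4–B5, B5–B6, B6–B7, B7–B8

No — bags containing vertex g are not connected in the tree.

A tree decomposition must satisfy three properties: every vertex lies in some bag; for every edge, both endpoints lie together in some bag; and for every vertex, the bags containing it form a connected subtree. Here bags containing vertex g are not connected in the tree, so the decomposition is invalid.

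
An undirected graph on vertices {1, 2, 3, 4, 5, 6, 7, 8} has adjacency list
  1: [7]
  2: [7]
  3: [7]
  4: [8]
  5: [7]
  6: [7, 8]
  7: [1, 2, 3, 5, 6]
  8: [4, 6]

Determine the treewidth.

1

A width-1 tree decomposition is:
Bags: B1 = {1, 7}  B2 = {2, 7}  B3 = {6, 7}  B4 = {6, 8}  B5 = {3, 7}  B6 = {5, 7}  B7 = {4, 8}
Tree: B1–B2, B1–B3, B3–B4, B1–B5, B5–B6, B4–B7
Each bag holds 2 vertices, so the decomposition has width 1, which upper-bounds the treewidth. Since G has at least one edge (e.g. 1–7), it is not an edgeless graph, so tw(G) ≥ 1. Therefore the treewidth is 1.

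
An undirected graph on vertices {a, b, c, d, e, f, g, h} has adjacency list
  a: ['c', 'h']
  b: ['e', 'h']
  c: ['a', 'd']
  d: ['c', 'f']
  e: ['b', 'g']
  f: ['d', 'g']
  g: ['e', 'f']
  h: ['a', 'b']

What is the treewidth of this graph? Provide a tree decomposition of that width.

Treewidth 2.
Bags: B1 = {b, e, h}  B2 = {e, g, h}  B3 = {f, g, h}  B4 = {d, f, h}  B5 = {c, d, h}  B6 = {a, c, h}
Tree: B1–B2, B2–B3, B3–B4, B4–B5, B5–B6

Every bag has size at most 3, so the width is 3 − 1 = 2 and tw(G) ≤ 2. For the lower bound, G contains the cycle h–b–e–g–f–d–c–a–h, so G is not a forest; only forests have treewidth ≤ 1, hence tw(G) ≥ 2. Hence tw(G) = 2 exactly.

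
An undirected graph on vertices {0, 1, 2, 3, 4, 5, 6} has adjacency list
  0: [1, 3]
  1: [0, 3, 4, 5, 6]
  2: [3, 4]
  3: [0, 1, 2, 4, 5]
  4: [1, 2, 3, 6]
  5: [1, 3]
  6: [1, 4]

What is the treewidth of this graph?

2

A width-2 tree decomposition is:
Bags: B1 = {1, 3, 5}  B2 = {1, 3, 4}  B3 = {1, 4, 6}  B4 = {2, 3, 4}  B5 = {0, 1, 3}
Tree: B1–B2, B2–B3, B2–B4, B2–B5
Every bag has size at most 3, so the width is 3 − 1 = 2 and tw(G) ≤ 2. For the lower bound, the 3 vertices {0, 1, 3} are pairwise adjacent, and any tree decomposition puts a clique entirely inside one bag — forcing width ≥ 2. Combining the bounds, tw(G) = 2.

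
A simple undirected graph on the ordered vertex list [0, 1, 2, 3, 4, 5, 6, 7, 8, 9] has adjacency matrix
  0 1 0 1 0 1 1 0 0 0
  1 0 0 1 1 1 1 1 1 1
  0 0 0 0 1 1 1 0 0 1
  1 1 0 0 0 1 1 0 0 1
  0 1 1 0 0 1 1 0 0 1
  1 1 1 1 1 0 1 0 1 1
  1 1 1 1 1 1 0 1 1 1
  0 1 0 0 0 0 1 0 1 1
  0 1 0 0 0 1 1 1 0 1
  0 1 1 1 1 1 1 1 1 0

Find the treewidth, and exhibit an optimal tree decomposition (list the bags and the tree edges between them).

Each bag holds 5 vertices, so the decomposition has width 4, which upper-bounds the treewidth. On the other hand G contains the 5-clique {0, 1, 3, 5, 6}. A clique must lie in a single bag of any decomposition, so no decomposition can have width below 4. The upper and lower bounds meet at 4, so that is the treewidth.

Treewidth 4.
One optimal decomposition is:
Bags: B1 = {1, 4, 5, 6, 9}  B2 = {1, 3, 5, 6, 9}  B3 = {1, 5, 6, 8, 9}  B4 = {2, 4, 5, 6, 9}  B5 = {0, 1, 3, 5, 6}  B6 = {1, 6, 7, 8, 9}
Tree: B1–B2, B1–B3, B1–B4, B2–B5, B3–B6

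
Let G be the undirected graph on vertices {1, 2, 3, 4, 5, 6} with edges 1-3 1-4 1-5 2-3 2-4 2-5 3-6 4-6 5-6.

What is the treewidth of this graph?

3

A width-3 tree decomposition is:
Bags: B1 = {3, 4, 5, 6}  B2 = {2, 3, 4, 5}  B3 = {1, 3, 4, 5}
Tree: B1–B2, B2–B3
The largest bag has 4 vertices, giving width 3; this decomposition certifies tw(G) ≤ 3. For the lower bound: the 4 vertex sets {3,6}, {2,4}, {5}, {1} are disjoint, each induces a connected subgraph, and every pair is joined by at least one edge of G. Contracting each set to a single vertex therefore yields K_{4} as a minor, and since treewidth is minor-monotone, tw(G) ≥ tw(K_{4}) = 3. Combining the bounds, tw(G) = 3.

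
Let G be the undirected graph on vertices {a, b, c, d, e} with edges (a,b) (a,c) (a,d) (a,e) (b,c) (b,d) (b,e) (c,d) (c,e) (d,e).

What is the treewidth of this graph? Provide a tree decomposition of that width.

Treewidth 4.
One optimal decomposition is:
Bags: B1 = {a, b, c, d, e}
Tree: (single bag)

With just one bag of size 5, the width is 5 − 1 = 4, so tw(G) ≤ 4. Conversely, {a, b, c, d, e} is a clique of size 5, and the vertices of any clique must share a bag in every tree decomposition; so some bag has ≥ 5 vertices and tw(G) ≥ 4. The upper and lower bounds meet at 4, so that is the treewidth.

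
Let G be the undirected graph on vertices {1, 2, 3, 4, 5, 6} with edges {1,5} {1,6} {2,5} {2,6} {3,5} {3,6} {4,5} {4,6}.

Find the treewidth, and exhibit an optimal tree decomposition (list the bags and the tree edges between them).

Each bag holds 3 vertices, so the decomposition has width 2, which upper-bounds the treewidth. Since 6–3–5–4–6 is a cycle in G, G is not acyclic. Forests are exactly the graphs of treewidth ≤ 1, so tw(G) ≥ 2. Combining the bounds, tw(G) = 2.

Treewidth 2.
One such decomposition:
Bags: B1 = {3, 5, 6}  B2 = {4, 5, 6}  B3 = {1, 5, 6}  B4 = {2, 5, 6}
Tree: B1–B2, B2–B3, B3–B4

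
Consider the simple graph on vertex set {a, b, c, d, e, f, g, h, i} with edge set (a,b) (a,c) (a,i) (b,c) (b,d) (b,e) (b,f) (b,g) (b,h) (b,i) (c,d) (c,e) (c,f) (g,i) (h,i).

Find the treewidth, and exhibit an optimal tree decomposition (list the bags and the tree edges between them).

Treewidth 2.
One such decomposition:
Bags: B1 = {a, b, c}  B2 = {a, b, i}  B3 = {b, c, f}  B4 = {b, g, i}  B5 = {b, h, i}  B6 = {b, c, d}  B7 = {b, c, e}
Tree: B1–B2, B1–B3, B2–B4, B4–B5, B3–B6, B3–B7

Every bag has size at most 3, so the width is 3 − 1 = 2 and tw(G) ≤ 2. On the other hand G contains the 3-clique {b, g, i}. A clique must lie in a single bag of any decomposition, so no decomposition can have width below 2. Hence tw(G) = 2 exactly.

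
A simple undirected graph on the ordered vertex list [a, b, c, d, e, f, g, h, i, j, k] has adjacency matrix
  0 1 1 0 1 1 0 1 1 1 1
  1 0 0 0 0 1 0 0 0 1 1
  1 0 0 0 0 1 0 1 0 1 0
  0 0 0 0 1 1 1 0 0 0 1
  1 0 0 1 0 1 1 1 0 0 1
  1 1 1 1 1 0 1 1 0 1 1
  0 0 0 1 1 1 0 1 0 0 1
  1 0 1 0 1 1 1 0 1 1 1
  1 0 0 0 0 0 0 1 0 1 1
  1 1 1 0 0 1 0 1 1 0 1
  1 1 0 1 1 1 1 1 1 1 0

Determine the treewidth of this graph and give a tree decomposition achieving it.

Treewidth 4.
One such decomposition:
Bags: B1 = {a, h, i, j, k}  B2 = {a, f, h, j, k}  B3 = {a, e, f, h, k}  B4 = {e, f, g, h, k}  B5 = {a, b, f, j, k}  B6 = {d, e, f, g, k}  B7 = {a, c, f, h, j}
Tree: B1–B2, B2–B3, B3–B4, B2–B5, B4–B6, B2–B7

Every bag has size at most 5, so the width is 5 − 1 = 4 and tw(G) ≤ 4. Conversely, {a, c, f, h, j} is a clique of size 5, and the vertices of any clique must share a bag in every tree decomposition; so some bag has ≥ 5 vertices and tw(G) ≥ 4. Hence tw(G) = 4 exactly.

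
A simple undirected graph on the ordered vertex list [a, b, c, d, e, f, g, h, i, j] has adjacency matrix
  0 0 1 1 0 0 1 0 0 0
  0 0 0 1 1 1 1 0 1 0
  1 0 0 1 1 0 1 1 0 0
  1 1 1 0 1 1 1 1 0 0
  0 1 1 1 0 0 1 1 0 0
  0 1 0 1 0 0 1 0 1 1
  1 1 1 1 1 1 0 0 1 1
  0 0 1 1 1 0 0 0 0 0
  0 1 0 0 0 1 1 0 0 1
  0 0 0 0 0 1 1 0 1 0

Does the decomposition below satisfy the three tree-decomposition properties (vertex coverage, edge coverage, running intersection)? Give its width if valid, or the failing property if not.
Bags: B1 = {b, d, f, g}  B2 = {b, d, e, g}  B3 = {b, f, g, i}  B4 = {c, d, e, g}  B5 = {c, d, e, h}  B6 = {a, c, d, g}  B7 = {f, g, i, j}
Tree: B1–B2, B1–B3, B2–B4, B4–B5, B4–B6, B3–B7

Yes; width 3.

Checking the three conditions: (i) the bags cover all of {a, b, c, d, e, f, g, h, i, j}; (ii) for each edge, some bag contains both endpoints; (iii) the bags containing any fixed vertex form a subtree. All hold, so the decomposition is valid with width 4 − 1 = 3.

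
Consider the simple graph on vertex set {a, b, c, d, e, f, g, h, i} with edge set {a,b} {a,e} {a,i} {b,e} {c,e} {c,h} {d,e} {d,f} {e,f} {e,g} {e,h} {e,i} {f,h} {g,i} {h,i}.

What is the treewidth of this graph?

A width-2 tree decomposition is:
Bags: B1 = {e, h, i}  B2 = {e, f, h}  B3 = {d, e, f}  B4 = {a, e, i}  B5 = {c, e, h}  B6 = {a, b, e}  B7 = {e, g, i}
Tree: B1–B2, B2–B3, B1–B4, B1–B5, B4–B6, B4–B7
The largest bag has 3 vertices, giving width 2; this decomposition certifies tw(G) ≤ 2. Conversely, {d, e, f} is a clique of size 3, and the vertices of any clique must share a bag in every tree decomposition; so some bag has ≥ 3 vertices and tw(G) ≥ 2. Hence tw(G) = 2 exactly.

2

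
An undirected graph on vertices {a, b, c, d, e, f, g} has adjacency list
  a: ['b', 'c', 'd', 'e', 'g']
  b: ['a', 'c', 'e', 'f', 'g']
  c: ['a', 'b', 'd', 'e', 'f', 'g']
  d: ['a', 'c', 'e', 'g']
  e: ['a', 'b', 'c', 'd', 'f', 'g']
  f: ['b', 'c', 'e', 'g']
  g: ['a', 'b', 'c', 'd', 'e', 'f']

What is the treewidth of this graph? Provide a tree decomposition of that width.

Each bag holds 5 vertices, so the decomposition has width 4, which upper-bounds the treewidth. On the other hand G contains the 5-clique {a, c, d, e, g}. A clique must lie in a single bag of any decomposition, so no decomposition can have width below 4. The upper and lower bounds meet at 4, so that is the treewidth.

Treewidth 4.
One such decomposition:
Bags: B1 = {b, c, e, f, g}  B2 = {a, b, c, e, g}  B3 = {a, c, d, e, g}
Tree: B1–B2, B2–B3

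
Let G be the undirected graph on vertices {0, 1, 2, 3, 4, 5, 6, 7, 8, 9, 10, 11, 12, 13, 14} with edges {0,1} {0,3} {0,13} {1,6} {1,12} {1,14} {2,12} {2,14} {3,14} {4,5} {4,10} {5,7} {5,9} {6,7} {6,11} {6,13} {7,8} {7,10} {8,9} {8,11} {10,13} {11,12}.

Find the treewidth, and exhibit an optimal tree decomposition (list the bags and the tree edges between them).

Treewidth 3.
One such decomposition:
Bags: B1 = {4, 5, 9, 10}  B2 = {5, 7, 9, 10}  B3 = {7, 8, 9, 10}  B4 = {7, 8, 10, 13}  B5 = {6, 7, 8, 13}  B6 = {6, 8, 11, 13}  B7 = {0, 6, 11, 13}  B8 = {0, 1, 6, 11}  B9 = {0, 1, 11, 12}  B10 = {0, 1, 3, 12}  B11 = {1, 3, 12, 14}  B12 = {2, 3, 12, 14}
Tree: B1–B2, B2–B3, B3–B4, B4–B5, B5–B6, B6–B7, B7–B8, B8–B9, B9–B10, B10–B11, B11–B12

Each bag holds 4 vertices, so the decomposition has width 3, which upper-bounds the treewidth. For the lower bound: the 4 vertex sets {4,5,9}, {10}, {7}, {6,8,11,13} are disjoint, each induces a connected subgraph, and every pair is joined by at least one edge of G. Contracting each set to a single vertex therefore yields K_{4} as a minor, and since treewidth is minor-monotone, tw(G) ≥ tw(K_{4}) = 3. Hence tw(G) = 3 exactly.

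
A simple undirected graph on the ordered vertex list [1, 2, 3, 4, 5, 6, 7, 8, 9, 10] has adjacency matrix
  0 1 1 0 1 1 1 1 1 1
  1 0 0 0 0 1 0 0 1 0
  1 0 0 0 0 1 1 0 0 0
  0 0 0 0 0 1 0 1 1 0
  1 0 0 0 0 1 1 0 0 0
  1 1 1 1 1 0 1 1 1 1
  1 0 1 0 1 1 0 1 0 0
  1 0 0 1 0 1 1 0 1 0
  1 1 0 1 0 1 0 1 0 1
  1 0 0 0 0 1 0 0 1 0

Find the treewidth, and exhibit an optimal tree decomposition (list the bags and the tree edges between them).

The largest bag has 4 vertices, giving width 3; this decomposition certifies tw(G) ≤ 3. Conversely, {1, 6, 8, 9} is a clique of size 4, and the vertices of any clique must share a bag in every tree decomposition; so some bag has ≥ 4 vertices and tw(G) ≥ 3. Hence tw(G) = 3 exactly.

Treewidth 3.
Bags: B1 = {1, 6, 8, 9}  B2 = {1, 6, 7, 8}  B3 = {4, 6, 8, 9}  B4 = {1, 3, 6, 7}  B5 = {1, 5, 6, 7}  B6 = {1, 6, 9, 10}  B7 = {1, 2, 6, 9}
Tree: B1–B2, B1–B3, B2–B4, B2–B5, B1–B6, B1–B7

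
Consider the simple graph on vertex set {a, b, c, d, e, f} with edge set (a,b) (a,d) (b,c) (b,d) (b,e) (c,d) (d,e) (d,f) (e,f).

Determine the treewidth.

A width-2 tree decomposition is:
Bags: B1 = {b, c, d}  B2 = {b, d, e}  B3 = {d, e, f}  B4 = {a, b, d}
Tree: B1–B2, B2–B3, B1–B4
Every bag has size at most 3, so the width is 3 − 1 = 2 and tw(G) ≤ 2. On the other hand G contains the 3-clique {d, e, f}. A clique must lie in a single bag of any decomposition, so no decomposition can have width below 2. The upper and lower bounds meet at 2, so that is the treewidth.

2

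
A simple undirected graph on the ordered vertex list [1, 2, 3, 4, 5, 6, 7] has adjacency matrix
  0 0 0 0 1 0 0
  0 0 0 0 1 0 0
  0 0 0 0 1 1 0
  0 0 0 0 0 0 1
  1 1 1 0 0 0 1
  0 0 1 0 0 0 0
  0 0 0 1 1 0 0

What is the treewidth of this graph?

1

A width-1 tree decomposition is:
Bags: B1 = {4, 7}  B2 = {5, 7}  B3 = {1, 5}  B4 = {2, 5}  B5 = {3, 5}  B6 = {3, 6}
Tree: B1–B2, B2–B3, B3–B4, B2–B5, B5–B6
The largest bag has 2 vertices, giving width 1; this decomposition certifies tw(G) ≤ 1. Any graph with an edge has treewidth ≥ 1, and G has the edge 4–7. Hence tw(G) = 1 exactly.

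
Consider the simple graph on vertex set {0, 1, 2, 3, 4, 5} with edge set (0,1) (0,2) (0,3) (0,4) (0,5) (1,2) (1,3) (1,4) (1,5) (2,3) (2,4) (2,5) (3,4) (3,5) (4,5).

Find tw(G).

A width-5 tree decomposition is:
Bags: B1 = {0, 1, 2, 3, 4, 5}
Tree: (single bag)
A single bag containing all 6 vertices is trivially a valid decomposition of width 5. Conversely, {0, 1, 2, 3, 4, 5} is a clique of size 6, and the vertices of any clique must share a bag in every tree decomposition; so some bag has ≥ 6 vertices and tw(G) ≥ 5. Therefore the treewidth is 5.

5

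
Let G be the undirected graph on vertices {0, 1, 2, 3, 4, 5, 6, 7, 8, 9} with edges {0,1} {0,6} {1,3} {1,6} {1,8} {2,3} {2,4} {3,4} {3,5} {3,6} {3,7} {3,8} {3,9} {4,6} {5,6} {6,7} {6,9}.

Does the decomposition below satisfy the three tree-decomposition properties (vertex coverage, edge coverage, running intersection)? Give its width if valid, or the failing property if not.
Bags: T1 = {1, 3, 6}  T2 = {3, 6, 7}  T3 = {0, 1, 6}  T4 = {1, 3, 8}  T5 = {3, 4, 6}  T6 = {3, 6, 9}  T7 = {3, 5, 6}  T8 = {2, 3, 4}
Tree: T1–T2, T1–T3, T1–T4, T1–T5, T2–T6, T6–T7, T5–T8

Every vertex of G appears in some bag (union = {0, 1, 2, 3, 4, 5, 6, 7, 8, 9}); every edge is covered by a bag; and for each vertex v the set of bags containing v is connected in the bag tree. The decomposition is therefore valid. The largest bag has 3 vertices, so the width is 2.

Yes; width 2.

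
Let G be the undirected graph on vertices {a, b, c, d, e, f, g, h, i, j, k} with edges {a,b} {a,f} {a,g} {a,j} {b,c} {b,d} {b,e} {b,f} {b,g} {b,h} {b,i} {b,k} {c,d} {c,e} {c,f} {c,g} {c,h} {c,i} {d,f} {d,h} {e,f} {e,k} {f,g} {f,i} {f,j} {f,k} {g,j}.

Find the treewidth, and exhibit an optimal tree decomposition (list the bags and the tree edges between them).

Every bag has size at most 4, so the width is 4 − 1 = 3 and tw(G) ≤ 3. Conversely, {b, c, d, h} is a clique of size 4, and the vertices of any clique must share a bag in every tree decomposition; so some bag has ≥ 4 vertices and tw(G) ≥ 3. The upper and lower bounds meet at 3, so that is the treewidth.

Treewidth 3.
One such decomposition:
Bags: B1 = {b, c, f, i}  B2 = {b, c, e, f}  B3 = {b, c, d, f}  B4 = {b, c, f, g}  B5 = {a, b, f, g}  B6 = {b, c, d, h}  B7 = {a, f, g, j}  B8 = {b, e, f, k}
Tree: B1–B2, B2–B3, B2–B4, B4–B5, B3–B6, B5–B7, B2–B8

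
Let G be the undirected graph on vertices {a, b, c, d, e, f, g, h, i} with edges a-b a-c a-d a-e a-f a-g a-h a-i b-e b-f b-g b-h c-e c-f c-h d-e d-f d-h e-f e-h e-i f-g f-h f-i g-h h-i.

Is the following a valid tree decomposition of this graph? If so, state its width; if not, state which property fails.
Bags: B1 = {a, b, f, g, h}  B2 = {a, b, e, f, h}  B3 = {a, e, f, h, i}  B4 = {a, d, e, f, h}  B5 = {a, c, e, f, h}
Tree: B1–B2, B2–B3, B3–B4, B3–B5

Checking the three conditions: (i) the bags cover all of {a, b, c, d, e, f, g, h, i}; (ii) for each edge, some bag contains both endpoints; (iii) the bags containing any fixed vertex form a subtree. All hold, so the decomposition is valid with width 5 − 1 = 4.

Yes; width 4.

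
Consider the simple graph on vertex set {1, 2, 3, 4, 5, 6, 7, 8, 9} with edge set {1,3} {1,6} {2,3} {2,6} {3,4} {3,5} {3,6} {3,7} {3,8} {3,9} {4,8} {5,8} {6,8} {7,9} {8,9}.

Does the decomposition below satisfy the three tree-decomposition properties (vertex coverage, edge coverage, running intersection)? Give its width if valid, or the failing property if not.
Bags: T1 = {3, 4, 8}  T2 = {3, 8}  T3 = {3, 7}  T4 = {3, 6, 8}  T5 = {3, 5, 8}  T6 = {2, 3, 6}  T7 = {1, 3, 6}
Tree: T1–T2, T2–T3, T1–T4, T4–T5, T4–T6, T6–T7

A tree decomposition must satisfy three properties: every vertex lies in some bag; for every edge, both endpoints lie together in some bag; and for every vertex, the bags containing it form a connected subtree. Here vertex 9 appears in no bag, so the decomposition is invalid.

No — vertex 9 appears in no bag.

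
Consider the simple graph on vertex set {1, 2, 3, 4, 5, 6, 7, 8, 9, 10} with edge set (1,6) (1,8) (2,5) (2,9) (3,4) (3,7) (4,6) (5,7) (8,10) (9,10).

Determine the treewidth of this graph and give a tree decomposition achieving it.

The largest bag has 3 vertices, giving width 2; this decomposition certifies tw(G) ≤ 2. For the lower bound, G contains the cycle 9–2–5–7–3–4–6–1–8–10–9, so G is not a forest; only forests have treewidth ≤ 1, hence tw(G) ≥ 2. Therefore the treewidth is 2.

Treewidth 2.
Bags: B1 = {2, 5, 9}  B2 = {5, 7, 9}  B3 = {3, 7, 9}  B4 = {3, 4, 9}  B5 = {4, 6, 9}  B6 = {1, 6, 9}  B7 = {1, 8, 9}  B8 = {8, 9, 10}
Tree: B1–B2, B2–B3, B3–B4, B4–B5, B5–B6, B6–B7, B7–B8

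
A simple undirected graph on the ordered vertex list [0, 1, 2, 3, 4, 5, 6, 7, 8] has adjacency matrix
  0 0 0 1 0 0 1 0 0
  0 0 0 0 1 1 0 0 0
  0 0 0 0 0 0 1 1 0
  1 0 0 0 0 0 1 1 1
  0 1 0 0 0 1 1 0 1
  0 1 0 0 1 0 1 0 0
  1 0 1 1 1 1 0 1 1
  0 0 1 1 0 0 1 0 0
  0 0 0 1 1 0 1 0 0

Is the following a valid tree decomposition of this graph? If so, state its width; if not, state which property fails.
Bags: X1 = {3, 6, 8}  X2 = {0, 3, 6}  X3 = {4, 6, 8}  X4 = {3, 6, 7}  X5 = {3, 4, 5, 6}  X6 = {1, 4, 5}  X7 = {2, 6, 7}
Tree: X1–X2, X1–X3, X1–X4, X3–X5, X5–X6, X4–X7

A tree decomposition must satisfy three properties: every vertex lies in some bag; for every edge, both endpoints lie together in some bag; and for every vertex, the bags containing it form a connected subtree. Here bags containing vertex 3 are not connected in the tree, so the decomposition is invalid.

No — bags containing vertex 3 are not connected in the tree.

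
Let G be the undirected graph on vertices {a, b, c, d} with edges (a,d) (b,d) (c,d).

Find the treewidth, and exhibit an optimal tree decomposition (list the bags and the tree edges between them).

The largest bag has 2 vertices, giving width 1; this decomposition certifies tw(G) ≤ 1. G has an edge, so its treewidth is at least 1. Combining the bounds, tw(G) = 1.

Treewidth 1.
One such decomposition:
Bags: B1 = {c, d}  B2 = {a, d}  B3 = {b, d}
Tree: B1–B2, B2–B3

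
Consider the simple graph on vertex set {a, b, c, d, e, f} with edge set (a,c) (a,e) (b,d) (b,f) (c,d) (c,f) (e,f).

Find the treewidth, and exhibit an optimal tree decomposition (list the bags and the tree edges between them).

Treewidth 2.
Bags: B1 = {b, d, f}  B2 = {c, d, f}  B3 = {c, e, f}  B4 = {a, c, e}
Tree: B1–B2, B2–B3, B3–B4

The largest bag has 3 vertices, giving width 2; this decomposition certifies tw(G) ≤ 2. Since b–d–c–f–b is a cycle in G, G is not acyclic. Forests are exactly the graphs of treewidth ≤ 1, so tw(G) ≥ 2. Combining the bounds, tw(G) = 2.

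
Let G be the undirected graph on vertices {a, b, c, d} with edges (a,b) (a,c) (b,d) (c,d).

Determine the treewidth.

2

A width-2 tree decomposition is:
Bags: B1 = {b, c, d}  B2 = {a, b, c}
Tree: B1–B2
The largest bag has 3 vertices, giving width 2; this decomposition certifies tw(G) ≤ 2. The edges c–d–b–a–c form a cycle, so G is not a tree and its treewidth is at least 2. Therefore the treewidth is 2.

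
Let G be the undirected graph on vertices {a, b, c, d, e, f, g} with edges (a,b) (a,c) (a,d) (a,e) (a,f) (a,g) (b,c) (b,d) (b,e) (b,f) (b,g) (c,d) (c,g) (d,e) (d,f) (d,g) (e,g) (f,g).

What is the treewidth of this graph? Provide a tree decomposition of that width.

Treewidth 4.
One optimal decomposition is:
Bags: B1 = {a, b, d, f, g}  B2 = {a, b, d, e, g}  B3 = {a, b, c, d, g}
Tree: B1–B2, B1–B3

The largest bag has 5 vertices, giving width 4; this decomposition certifies tw(G) ≤ 4. On the other hand G contains the 5-clique {a, b, d, e, g}. A clique must lie in a single bag of any decomposition, so no decomposition can have width below 4. Therefore the treewidth is 4.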